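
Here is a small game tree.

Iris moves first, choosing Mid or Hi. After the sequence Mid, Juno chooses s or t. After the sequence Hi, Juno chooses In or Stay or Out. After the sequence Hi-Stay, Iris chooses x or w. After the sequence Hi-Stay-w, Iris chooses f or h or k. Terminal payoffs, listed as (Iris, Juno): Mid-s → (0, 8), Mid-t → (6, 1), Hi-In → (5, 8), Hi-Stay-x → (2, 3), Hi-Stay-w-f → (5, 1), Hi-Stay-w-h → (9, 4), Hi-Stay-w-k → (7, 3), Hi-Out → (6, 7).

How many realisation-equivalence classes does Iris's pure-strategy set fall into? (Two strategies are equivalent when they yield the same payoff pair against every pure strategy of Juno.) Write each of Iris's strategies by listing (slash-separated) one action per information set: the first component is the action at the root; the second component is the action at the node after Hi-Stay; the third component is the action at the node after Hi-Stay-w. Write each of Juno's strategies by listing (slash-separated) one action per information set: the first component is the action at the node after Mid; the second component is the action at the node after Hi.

5

Iris has 12 pure strategies: Mid/x/f, Mid/x/h, Mid/x/k, Mid/w/f, Mid/w/h, Mid/w/k, Hi/x/f, Hi/x/h, Hi/x/k, Hi/w/f, Hi/w/h, Hi/w/k. Columns: s/In, s/Stay, s/Out, t/In, t/Stay, t/Out.
{Mid/x/f, Mid/x/h, Mid/x/k, Mid/w/f, Mid/w/h, Mid/w/k} → row (0,8) (0,8) (0,8) (6,1) (6,1) (6,1)
{Hi/x/f, Hi/x/h, Hi/x/k} → row (5,8) (2,3) (6,7) (5,8) (2,3) (6,7)
{Hi/w/f} → row (5,8) (5,1) (6,7) (5,8) (5,1) (6,7)
{Hi/w/h} → row (5,8) (9,4) (6,7) (5,8) (9,4) (6,7)
{Hi/w/k} → row (5,8) (7,3) (6,7) (5,8) (7,3) (6,7)
That's 5 distinct rows out of 12 strategies.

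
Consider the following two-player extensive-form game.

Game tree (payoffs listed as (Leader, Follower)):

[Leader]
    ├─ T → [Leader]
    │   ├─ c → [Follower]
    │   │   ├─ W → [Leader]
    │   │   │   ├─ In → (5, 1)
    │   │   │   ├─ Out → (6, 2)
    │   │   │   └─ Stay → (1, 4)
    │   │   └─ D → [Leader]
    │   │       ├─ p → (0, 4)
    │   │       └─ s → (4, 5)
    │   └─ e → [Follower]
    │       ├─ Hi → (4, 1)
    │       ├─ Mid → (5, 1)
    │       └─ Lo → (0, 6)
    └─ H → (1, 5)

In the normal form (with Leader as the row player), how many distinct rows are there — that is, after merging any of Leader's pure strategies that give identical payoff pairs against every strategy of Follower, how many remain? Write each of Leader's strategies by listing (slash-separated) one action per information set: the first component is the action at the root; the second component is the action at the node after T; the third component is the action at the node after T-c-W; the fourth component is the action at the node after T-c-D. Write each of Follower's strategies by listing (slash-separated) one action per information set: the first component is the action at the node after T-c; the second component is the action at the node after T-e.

8

Leader has 24 pure strategies: T/c/In/p, T/c/In/s, T/c/Out/p, T/c/Out/s, T/c/Stay/p, T/c/Stay/s, T/e/In/p, T/e/In/s, T/e/Out/p, T/e/Out/s, T/e/Stay/p, T/e/Stay/s, H/c/In/p, H/c/In/s, H/c/Out/p, H/c/Out/s, H/c/Stay/p, H/c/Stay/s, H/e/In/p, H/e/In/s, H/e/Out/p, H/e/Out/s, H/e/Stay/p, H/e/Stay/s. Columns: W/Hi, W/Mid, W/Lo, D/Hi, D/Mid, D/Lo.
{T/c/In/p} → row (5,1) (5,1) (5,1) (0,4) (0,4) (0,4)
{T/c/In/s} → row (5,1) (5,1) (5,1) (4,5) (4,5) (4,5)
{T/c/Out/p} → row (6,2) (6,2) (6,2) (0,4) (0,4) (0,4)
{T/c/Out/s} → row (6,2) (6,2) (6,2) (4,5) (4,5) (4,5)
{T/c/Stay/p} → row (1,4) (1,4) (1,4) (0,4) (0,4) (0,4)
{T/c/Stay/s} → row (1,4) (1,4) (1,4) (4,5) (4,5) (4,5)
{T/e/In/p, T/e/In/s, T/e/Out/p, T/e/Out/s, T/e/Stay/p, T/e/Stay/s} → row (4,1) (5,1) (0,6) (4,1) (5,1) (0,6)
{H/c/In/p, H/c/In/s, H/c/Out/p, H/c/Out/s, H/c/Stay/p, H/c/Stay/s, H/e/In/p, H/e/In/s, H/e/Out/p, H/e/Out/s, H/e/Stay/p, H/e/Stay/s} → row (1,5) (1,5) (1,5) (1,5) (1,5) (1,5)
That's 8 distinct rows out of 24 strategies.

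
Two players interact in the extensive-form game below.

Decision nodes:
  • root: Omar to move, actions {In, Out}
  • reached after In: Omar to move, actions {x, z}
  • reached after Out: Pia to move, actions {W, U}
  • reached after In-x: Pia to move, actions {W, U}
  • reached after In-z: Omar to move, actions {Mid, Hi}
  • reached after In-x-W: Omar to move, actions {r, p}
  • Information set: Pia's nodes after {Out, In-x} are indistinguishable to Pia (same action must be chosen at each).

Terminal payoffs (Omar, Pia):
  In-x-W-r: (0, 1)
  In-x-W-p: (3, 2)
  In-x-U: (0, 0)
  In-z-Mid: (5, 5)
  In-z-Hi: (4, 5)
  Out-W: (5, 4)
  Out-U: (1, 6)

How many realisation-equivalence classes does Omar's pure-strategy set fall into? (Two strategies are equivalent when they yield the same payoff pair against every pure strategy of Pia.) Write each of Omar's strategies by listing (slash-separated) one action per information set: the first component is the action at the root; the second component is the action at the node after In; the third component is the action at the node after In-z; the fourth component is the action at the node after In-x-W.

5

Omar has 16 pure strategies: In/x/Mid/r, In/x/Mid/p, In/x/Hi/r, In/x/Hi/p, In/z/Mid/r, In/z/Mid/p, In/z/Hi/r, In/z/Hi/p, Out/x/Mid/r, Out/x/Mid/p, Out/x/Hi/r, Out/x/Hi/p, Out/z/Mid/r, Out/z/Mid/p, Out/z/Hi/r, Out/z/Hi/p. Columns: W, U.
{In/x/Mid/r, In/x/Hi/r} → row (0,1) (0,0)
{In/x/Mid/p, In/x/Hi/p} → row (3,2) (0,0)
{In/z/Mid/r, In/z/Mid/p} → row (5,5) (5,5)
{In/z/Hi/r, In/z/Hi/p} → row (4,5) (4,5)
{Out/x/Mid/r, Out/x/Mid/p, Out/x/Hi/r, Out/x/Hi/p, Out/z/Mid/r, Out/z/Mid/p, Out/z/Hi/r, Out/z/Hi/p} → row (5,4) (1,6)
That's 5 distinct rows out of 16 strategies.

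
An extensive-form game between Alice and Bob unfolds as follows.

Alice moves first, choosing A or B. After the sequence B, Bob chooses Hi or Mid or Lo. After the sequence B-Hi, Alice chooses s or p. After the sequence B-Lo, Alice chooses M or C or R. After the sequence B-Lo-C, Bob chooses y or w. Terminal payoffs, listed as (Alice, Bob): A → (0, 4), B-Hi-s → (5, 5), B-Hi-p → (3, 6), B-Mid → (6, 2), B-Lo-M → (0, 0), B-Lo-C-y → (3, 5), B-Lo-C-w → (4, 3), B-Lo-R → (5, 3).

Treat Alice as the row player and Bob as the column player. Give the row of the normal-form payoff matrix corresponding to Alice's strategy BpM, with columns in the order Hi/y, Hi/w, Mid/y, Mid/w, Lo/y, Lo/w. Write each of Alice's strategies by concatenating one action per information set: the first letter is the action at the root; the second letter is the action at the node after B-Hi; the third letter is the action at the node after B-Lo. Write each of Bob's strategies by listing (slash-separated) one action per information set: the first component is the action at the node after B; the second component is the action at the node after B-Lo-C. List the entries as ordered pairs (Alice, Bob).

(3,6) (3,6) (6,2) (6,2) (0,0) (0,0)

vs Hi/y: Alice plays B → Bob plays Hi at [B] → Alice plays p at [B-Hi] → (3, 6)
vs Hi/w: Alice plays B → Bob plays Hi at [B] → Alice plays p at [B-Hi] → (3, 6)
vs Mid/y: Alice plays B → Bob plays Mid at [B] → (6, 2)
vs Mid/w: Alice plays B → Bob plays Mid at [B] → (6, 2)
vs Lo/y: Alice plays B → Bob plays Lo at [B] → Alice plays M at [B-Lo] → (0, 0)
vs Lo/w: Alice plays B → Bob plays Lo at [B] → Alice plays M at [B-Lo] → (0, 0)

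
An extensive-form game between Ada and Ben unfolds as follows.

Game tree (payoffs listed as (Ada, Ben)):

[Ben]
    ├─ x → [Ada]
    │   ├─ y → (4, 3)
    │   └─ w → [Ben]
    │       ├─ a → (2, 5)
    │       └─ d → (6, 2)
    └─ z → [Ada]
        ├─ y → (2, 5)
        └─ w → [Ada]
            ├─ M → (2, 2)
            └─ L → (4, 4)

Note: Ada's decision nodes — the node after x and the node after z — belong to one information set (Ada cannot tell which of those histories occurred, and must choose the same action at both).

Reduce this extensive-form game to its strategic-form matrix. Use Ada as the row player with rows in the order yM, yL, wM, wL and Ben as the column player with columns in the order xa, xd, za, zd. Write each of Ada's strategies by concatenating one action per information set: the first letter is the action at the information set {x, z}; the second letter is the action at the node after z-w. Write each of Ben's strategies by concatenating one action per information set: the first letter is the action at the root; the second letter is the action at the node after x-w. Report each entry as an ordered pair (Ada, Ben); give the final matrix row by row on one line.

yM: (4,3) (4,3) (2,5) (2,5) | yL: (4,3) (4,3) (2,5) (2,5) | wM: (2,5) (6,2) (2,2) (2,2) | wL: (2,5) (6,2) (4,4) (4,4)

Row yM: xa→(4,3), xd→(4,3), za→(2,5), zd→(2,5)
Row yL: xa→(4,3), xd→(4,3), za→(2,5), zd→(2,5)
Row wM: xa→(2,5), xd→(6,2), za→(2,2), zd→(2,2)
Row wL: xa→(2,5), xd→(6,2), za→(4,4), zd→(4,4)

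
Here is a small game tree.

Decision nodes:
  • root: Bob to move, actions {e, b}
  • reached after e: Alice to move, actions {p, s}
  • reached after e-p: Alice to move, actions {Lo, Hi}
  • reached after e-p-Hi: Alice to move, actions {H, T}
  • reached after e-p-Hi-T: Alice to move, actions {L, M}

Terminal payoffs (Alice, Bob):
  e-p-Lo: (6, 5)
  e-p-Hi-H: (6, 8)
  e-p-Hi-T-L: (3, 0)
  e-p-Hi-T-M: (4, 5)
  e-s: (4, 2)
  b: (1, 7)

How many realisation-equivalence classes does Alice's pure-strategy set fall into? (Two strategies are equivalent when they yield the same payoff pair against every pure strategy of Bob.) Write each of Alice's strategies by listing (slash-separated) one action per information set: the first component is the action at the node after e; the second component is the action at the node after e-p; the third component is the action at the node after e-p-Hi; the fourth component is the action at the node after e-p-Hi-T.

Alice has 16 pure strategies: p/Lo/H/L, p/Lo/H/M, p/Lo/T/L, p/Lo/T/M, p/Hi/H/L, p/Hi/H/M, p/Hi/T/L, p/Hi/T/M, s/Lo/H/L, s/Lo/H/M, s/Lo/T/L, s/Lo/T/M, s/Hi/H/L, s/Hi/H/M, s/Hi/T/L, s/Hi/T/M. Columns: e, b.
{p/Lo/H/L, p/Lo/H/M, p/Lo/T/L, p/Lo/T/M} → row (6,5) (1,7)
{p/Hi/H/L, p/Hi/H/M} → row (6,8) (1,7)
{p/Hi/T/L} → row (3,0) (1,7)
{p/Hi/T/M} → row (4,5) (1,7)
{s/Lo/H/L, s/Lo/H/M, s/Lo/T/L, s/Lo/T/M, s/Hi/H/L, s/Hi/H/M, s/Hi/T/L, s/Hi/T/M} → row (4,2) (1,7)
That's 5 distinct rows out of 16 strategies.

5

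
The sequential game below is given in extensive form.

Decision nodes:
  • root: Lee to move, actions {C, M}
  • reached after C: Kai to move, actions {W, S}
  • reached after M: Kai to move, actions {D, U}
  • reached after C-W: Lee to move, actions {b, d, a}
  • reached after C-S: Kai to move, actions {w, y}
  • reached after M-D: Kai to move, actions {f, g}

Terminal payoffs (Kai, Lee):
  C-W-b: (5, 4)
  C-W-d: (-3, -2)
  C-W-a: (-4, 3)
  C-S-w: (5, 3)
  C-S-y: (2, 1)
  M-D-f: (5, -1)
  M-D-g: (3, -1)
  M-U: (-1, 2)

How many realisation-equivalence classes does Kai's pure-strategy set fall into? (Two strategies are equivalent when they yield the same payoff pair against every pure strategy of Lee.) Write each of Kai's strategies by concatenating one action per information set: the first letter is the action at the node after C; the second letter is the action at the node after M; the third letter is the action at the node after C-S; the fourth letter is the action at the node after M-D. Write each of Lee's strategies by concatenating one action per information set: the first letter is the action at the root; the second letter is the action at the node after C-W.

Kai has 16 pure strategies: WDwf, WDwg, WDyf, WDyg, WUwf, WUwg, WUyf, WUyg, SDwf, SDwg, SDyf, SDyg, SUwf, SUwg, SUyf, SUyg. Columns: Cb, Cd, Ca, Mb, Md, Ma.
{WDwf, WDyf} → row (5,4) (-3,-2) (-4,3) (5,-1) (5,-1) (5,-1)
{WDwg, WDyg} → row (5,4) (-3,-2) (-4,3) (3,-1) (3,-1) (3,-1)
{WUwf, WUwg, WUyf, WUyg} → row (5,4) (-3,-2) (-4,3) (-1,2) (-1,2) (-1,2)
{SDwf} → row (5,3) (5,3) (5,3) (5,-1) (5,-1) (5,-1)
{SDwg} → row (5,3) (5,3) (5,3) (3,-1) (3,-1) (3,-1)
{SDyf} → row (2,1) (2,1) (2,1) (5,-1) (5,-1) (5,-1)
{SDyg} → row (2,1) (2,1) (2,1) (3,-1) (3,-1) (3,-1)
{SUwf, SUwg} → row (5,3) (5,3) (5,3) (-1,2) (-1,2) (-1,2)
{SUyf, SUyg} → row (2,1) (2,1) (2,1) (-1,2) (-1,2) (-1,2)
That's 9 distinct rows out of 16 strategies.

9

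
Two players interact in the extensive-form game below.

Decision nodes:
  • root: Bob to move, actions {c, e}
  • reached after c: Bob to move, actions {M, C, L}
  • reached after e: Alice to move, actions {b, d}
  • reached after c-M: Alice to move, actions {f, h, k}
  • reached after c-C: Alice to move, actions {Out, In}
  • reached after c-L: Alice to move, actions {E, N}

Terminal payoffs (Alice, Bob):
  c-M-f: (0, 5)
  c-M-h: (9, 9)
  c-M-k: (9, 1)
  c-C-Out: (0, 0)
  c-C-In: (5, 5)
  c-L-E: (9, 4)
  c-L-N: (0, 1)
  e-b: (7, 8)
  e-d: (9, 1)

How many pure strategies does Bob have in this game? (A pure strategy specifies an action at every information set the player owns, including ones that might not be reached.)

Bob owns the root with actions {c, e} — two choices.
Bob owns the node after c with actions {M, C, L} — three choices.
A pure strategy fixes one action at each information set independently, so the count is the product 2 × 3 = 6.

6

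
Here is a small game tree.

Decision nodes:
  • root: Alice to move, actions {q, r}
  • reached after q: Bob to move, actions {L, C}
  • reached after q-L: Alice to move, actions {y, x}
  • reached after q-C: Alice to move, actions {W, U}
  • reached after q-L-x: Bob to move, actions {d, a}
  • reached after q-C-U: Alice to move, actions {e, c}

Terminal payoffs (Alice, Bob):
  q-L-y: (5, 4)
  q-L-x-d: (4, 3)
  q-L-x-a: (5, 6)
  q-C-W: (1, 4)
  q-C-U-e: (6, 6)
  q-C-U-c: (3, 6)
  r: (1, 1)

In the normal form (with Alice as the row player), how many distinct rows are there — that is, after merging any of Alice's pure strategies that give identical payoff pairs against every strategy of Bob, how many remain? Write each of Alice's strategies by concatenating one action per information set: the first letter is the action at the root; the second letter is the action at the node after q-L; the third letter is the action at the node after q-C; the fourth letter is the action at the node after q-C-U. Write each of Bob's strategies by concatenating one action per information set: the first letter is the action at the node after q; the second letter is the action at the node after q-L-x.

7

Alice has 16 pure strategies: qyWe, qyWc, qyUe, qyUc, qxWe, qxWc, qxUe, qxUc, ryWe, ryWc, ryUe, ryUc, rxWe, rxWc, rxUe, rxUc. Columns: Ld, La, Cd, Ca.
{qyWe, qyWc} → row (5,4) (5,4) (1,4) (1,4)
{qyUe} → row (5,4) (5,4) (6,6) (6,6)
{qyUc} → row (5,4) (5,4) (3,6) (3,6)
{qxWe, qxWc} → row (4,3) (5,6) (1,4) (1,4)
{qxUe} → row (4,3) (5,6) (6,6) (6,6)
{qxUc} → row (4,3) (5,6) (3,6) (3,6)
{ryWe, ryWc, ryUe, ryUc, rxWe, rxWc, rxUe, rxUc} → row (1,1) (1,1) (1,1) (1,1)
That's 7 distinct rows out of 16 strategies.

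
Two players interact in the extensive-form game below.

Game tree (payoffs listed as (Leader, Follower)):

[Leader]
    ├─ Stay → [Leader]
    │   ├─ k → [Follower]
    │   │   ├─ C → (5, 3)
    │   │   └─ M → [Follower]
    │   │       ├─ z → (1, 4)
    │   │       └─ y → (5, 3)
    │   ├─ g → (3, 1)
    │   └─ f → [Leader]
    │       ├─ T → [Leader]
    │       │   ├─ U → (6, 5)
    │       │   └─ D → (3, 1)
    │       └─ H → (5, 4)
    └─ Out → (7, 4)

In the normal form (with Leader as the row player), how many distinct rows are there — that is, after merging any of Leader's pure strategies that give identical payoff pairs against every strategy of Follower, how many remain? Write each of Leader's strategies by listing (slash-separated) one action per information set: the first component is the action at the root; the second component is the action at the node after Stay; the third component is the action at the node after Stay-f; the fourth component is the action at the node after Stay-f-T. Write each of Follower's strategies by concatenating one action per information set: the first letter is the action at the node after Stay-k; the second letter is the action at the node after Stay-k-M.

Leader has 24 pure strategies: Stay/k/T/U, Stay/k/T/D, Stay/k/H/U, Stay/k/H/D, Stay/g/T/U, Stay/g/T/D, Stay/g/H/U, Stay/g/H/D, Stay/f/T/U, Stay/f/T/D, Stay/f/H/U, Stay/f/H/D, Out/k/T/U, Out/k/T/D, Out/k/H/U, Out/k/H/D, Out/g/T/U, Out/g/T/D, Out/g/H/U, Out/g/H/D, Out/f/T/U, Out/f/T/D, Out/f/H/U, Out/f/H/D. Columns: Cz, Cy, Mz, My.
{Stay/k/T/U, Stay/k/T/D, Stay/k/H/U, Stay/k/H/D} → row (5,3) (5,3) (1,4) (5,3)
{Stay/g/T/U, Stay/g/T/D, Stay/g/H/U, Stay/g/H/D, Stay/f/T/D} → row (3,1) (3,1) (3,1) (3,1)
{Stay/f/T/U} → row (6,5) (6,5) (6,5) (6,5)
{Stay/f/H/U, Stay/f/H/D} → row (5,4) (5,4) (5,4) (5,4)
{Out/k/T/U, Out/k/T/D, Out/k/H/U, Out/k/H/D, Out/g/T/U, Out/g/T/D, Out/g/H/U, Out/g/H/D, Out/f/T/U, Out/f/T/D, Out/f/H/U, Out/f/H/D} → row (7,4) (7,4) (7,4) (7,4)
That's 5 distinct rows out of 24 strategies.

5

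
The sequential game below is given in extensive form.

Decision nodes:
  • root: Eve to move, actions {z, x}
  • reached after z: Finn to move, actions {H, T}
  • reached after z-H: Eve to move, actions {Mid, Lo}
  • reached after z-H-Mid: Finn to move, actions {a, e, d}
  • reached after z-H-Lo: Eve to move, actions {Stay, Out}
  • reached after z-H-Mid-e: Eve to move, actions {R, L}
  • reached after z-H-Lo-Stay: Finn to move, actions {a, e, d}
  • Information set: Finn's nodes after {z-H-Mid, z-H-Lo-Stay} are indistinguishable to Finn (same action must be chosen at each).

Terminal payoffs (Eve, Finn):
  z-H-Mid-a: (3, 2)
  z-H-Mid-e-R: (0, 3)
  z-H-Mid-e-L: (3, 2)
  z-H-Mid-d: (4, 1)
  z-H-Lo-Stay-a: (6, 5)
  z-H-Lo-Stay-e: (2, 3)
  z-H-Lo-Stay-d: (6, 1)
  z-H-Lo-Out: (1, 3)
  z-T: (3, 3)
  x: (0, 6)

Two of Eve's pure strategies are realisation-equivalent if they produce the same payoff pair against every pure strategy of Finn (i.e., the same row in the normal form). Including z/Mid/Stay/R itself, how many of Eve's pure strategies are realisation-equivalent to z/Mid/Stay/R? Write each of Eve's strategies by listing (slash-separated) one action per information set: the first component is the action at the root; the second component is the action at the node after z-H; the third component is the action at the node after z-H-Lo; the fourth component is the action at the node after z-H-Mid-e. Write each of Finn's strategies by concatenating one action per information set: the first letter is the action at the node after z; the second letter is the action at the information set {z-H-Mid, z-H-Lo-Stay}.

2

Row for z/Mid/Stay/R (columns Ha, He, Hd, Ta, Te, Td): (3,2) (0,3) (4,1) (3,3) (3,3) (3,3).
Under z/Mid/Stay/R, Eve's choice at the node after z-H-Lo can never be reached regardless of what Finn does, so varying those choices leaves every outcome unchanged.
Holding the reachable choices fixed and varying the unreachable one freely already gives 2 equivalent strategies.
No other strategy reproduces this row, so those 2 are the full class: z/Mid/Stay/R, z/Mid/Out/R.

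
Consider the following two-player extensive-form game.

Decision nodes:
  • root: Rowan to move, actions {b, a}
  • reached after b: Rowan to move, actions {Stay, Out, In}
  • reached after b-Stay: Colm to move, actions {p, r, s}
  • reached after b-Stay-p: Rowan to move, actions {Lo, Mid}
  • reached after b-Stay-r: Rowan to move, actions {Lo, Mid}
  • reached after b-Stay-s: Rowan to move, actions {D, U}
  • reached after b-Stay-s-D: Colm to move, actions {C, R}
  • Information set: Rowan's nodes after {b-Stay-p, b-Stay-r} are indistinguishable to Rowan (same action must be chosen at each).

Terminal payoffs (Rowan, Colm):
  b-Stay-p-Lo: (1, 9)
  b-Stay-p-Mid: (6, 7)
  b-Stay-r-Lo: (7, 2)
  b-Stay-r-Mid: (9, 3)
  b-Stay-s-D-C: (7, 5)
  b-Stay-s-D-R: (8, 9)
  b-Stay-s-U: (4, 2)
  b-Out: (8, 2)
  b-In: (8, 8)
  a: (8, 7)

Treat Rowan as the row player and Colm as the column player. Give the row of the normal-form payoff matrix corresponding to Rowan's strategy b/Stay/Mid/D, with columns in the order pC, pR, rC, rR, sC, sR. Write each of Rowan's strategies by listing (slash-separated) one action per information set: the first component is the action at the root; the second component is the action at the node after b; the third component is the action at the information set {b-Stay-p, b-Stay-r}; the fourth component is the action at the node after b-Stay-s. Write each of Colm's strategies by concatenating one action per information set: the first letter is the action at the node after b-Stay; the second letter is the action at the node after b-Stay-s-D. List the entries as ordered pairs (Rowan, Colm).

vs pC: Rowan plays b → Rowan plays Stay at [b] → Colm plays p at [b-Stay] → Rowan plays Mid at [b-Stay-p] → (6, 7)
vs pR: Rowan plays b → Rowan plays Stay at [b] → Colm plays p at [b-Stay] → Rowan plays Mid at [b-Stay-p] → (6, 7)
vs rC: Rowan plays b → Rowan plays Stay at [b] → Colm plays r at [b-Stay] → Rowan plays Mid at [b-Stay-r] → (9, 3)
vs rR: Rowan plays b → Rowan plays Stay at [b] → Colm plays r at [b-Stay] → Rowan plays Mid at [b-Stay-r] → (9, 3)
vs sC: Rowan plays b → Rowan plays Stay at [b] → Colm plays s at [b-Stay] → Rowan plays D at [b-Stay-s] → Colm plays C at [b-Stay-s-D] → (7, 5)
vs sR: Rowan plays b → Rowan plays Stay at [b] → Colm plays s at [b-Stay] → Rowan plays D at [b-Stay-s] → Colm plays R at [b-Stay-s-D] → (8, 9)

(6,7) (6,7) (9,3) (9,3) (7,5) (8,9)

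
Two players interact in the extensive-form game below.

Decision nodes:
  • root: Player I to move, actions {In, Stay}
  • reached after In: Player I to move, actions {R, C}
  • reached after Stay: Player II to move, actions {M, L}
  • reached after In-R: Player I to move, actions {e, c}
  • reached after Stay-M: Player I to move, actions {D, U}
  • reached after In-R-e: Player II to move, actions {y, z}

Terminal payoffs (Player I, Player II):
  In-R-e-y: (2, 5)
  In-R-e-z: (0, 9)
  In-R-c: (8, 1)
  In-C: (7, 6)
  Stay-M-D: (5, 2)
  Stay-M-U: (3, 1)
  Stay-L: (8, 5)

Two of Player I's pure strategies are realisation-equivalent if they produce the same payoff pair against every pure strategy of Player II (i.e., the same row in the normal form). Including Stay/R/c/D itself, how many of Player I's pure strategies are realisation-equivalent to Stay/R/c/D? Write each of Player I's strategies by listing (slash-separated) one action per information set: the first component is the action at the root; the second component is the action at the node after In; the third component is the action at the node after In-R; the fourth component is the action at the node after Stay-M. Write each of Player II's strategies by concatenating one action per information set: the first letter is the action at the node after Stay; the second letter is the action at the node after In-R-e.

Row for Stay/R/c/D (columns My, Mz, Ly, Lz): (5,2) (5,2) (8,5) (8,5).
Under Stay/R/c/D, Player I's choice at the node after In and at the node after In-R can never be reached regardless of what Player II does, so varying those choices leaves every outcome unchanged.
Holding the reachable choices fixed and varying the unreachable ones freely already gives 2 × 2 = 4 equivalent strategies.
No other strategy reproduces this row, so those 4 are the full class: Stay/R/e/D, Stay/R/c/D, Stay/C/e/D, Stay/C/c/D.

4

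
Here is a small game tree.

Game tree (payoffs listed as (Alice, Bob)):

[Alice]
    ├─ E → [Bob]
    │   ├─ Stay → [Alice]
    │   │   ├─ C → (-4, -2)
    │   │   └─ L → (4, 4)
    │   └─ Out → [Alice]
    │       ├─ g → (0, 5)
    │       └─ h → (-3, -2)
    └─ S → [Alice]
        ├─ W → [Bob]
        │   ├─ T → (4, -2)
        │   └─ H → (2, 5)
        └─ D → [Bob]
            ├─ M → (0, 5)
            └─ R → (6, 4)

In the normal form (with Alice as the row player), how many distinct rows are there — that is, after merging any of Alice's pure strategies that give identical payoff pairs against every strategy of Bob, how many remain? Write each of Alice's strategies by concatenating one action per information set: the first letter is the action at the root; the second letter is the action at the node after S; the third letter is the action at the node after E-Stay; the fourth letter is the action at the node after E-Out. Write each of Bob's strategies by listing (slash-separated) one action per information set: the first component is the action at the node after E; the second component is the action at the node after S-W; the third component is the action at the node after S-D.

Alice has 16 pure strategies: EWCg, EWCh, EWLg, EWLh, EDCg, EDCh, EDLg, EDLh, SWCg, SWCh, SWLg, SWLh, SDCg, SDCh, SDLg, SDLh. Columns: Stay/T/M, Stay/T/R, Stay/H/M, Stay/H/R, Out/T/M, Out/T/R, Out/H/M, Out/H/R.
{EWCg, EDCg} → row (-4,-2) (-4,-2) (-4,-2) (-4,-2) (0,5) (0,5) (0,5) (0,5)
{EWCh, EDCh} → row (-4,-2) (-4,-2) (-4,-2) (-4,-2) (-3,-2) (-3,-2) (-3,-2) (-3,-2)
{EWLg, EDLg} → row (4,4) (4,4) (4,4) (4,4) (0,5) (0,5) (0,5) (0,5)
{EWLh, EDLh} → row (4,4) (4,4) (4,4) (4,4) (-3,-2) (-3,-2) (-3,-2) (-3,-2)
{SWCg, SWCh, SWLg, SWLh} → row (4,-2) (4,-2) (2,5) (2,5) (4,-2) (4,-2) (2,5) (2,5)
{SDCg, SDCh, SDLg, SDLh} → row (0,5) (6,4) (0,5) (6,4) (0,5) (6,4) (0,5) (6,4)
That's 6 distinct rows out of 16 strategies.

6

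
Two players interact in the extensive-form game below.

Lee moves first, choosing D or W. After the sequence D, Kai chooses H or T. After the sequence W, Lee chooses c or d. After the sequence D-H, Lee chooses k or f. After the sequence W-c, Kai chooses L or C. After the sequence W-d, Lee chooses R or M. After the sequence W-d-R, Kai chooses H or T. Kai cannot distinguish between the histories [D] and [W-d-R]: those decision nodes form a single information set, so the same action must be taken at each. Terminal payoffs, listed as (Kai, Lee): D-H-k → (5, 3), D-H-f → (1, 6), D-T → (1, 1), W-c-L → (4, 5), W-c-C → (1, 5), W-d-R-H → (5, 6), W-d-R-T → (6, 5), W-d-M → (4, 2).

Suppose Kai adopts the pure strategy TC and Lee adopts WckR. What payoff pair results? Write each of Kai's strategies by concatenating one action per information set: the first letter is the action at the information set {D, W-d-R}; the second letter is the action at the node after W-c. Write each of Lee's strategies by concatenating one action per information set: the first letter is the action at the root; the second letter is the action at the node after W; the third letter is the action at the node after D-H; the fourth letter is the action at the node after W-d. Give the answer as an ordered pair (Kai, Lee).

(1, 5)

Trace the play path from the root:
  Lee plays W
  Lee plays c at [W]
  Kai plays C at [W-c]
→ terminal payoff (1, 5).
(Kai's choice at the information set {D, W-d-R} is never reached on this path, so it doesn't affect the outcome.)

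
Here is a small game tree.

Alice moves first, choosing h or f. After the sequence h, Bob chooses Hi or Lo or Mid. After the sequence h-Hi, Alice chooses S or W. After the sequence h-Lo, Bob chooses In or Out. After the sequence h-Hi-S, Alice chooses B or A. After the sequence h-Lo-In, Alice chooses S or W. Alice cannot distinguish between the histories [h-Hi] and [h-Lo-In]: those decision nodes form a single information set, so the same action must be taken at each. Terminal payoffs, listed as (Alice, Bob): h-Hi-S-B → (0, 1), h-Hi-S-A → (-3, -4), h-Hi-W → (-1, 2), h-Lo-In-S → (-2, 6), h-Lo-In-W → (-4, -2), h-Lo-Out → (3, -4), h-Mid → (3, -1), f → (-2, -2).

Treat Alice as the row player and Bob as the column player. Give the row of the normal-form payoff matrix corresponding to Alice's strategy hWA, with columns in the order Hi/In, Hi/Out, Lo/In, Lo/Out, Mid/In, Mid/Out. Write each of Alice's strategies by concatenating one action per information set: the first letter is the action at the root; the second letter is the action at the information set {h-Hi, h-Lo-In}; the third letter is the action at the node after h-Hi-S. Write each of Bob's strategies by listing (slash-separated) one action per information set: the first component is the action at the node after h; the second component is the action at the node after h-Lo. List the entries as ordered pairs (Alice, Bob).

vs Hi/In: Alice plays h → Bob plays Hi at [h] → Alice plays W at [h-Hi] → (-1, 2)
vs Hi/Out: Alice plays h → Bob plays Hi at [h] → Alice plays W at [h-Hi] → (-1, 2)
vs Lo/In: Alice plays h → Bob plays Lo at [h] → Bob plays In at [h-Lo] → Alice plays W at [h-Lo-In] → (-4, -2)
vs Lo/Out: Alice plays h → Bob plays Lo at [h] → Bob plays Out at [h-Lo] → (3, -4)
vs Mid/In: Alice plays h → Bob plays Mid at [h] → (3, -1)
vs Mid/Out: Alice plays h → Bob plays Mid at [h] → (3, -1)

(-1,2) (-1,2) (-4,-2) (3,-4) (3,-1) (3,-1)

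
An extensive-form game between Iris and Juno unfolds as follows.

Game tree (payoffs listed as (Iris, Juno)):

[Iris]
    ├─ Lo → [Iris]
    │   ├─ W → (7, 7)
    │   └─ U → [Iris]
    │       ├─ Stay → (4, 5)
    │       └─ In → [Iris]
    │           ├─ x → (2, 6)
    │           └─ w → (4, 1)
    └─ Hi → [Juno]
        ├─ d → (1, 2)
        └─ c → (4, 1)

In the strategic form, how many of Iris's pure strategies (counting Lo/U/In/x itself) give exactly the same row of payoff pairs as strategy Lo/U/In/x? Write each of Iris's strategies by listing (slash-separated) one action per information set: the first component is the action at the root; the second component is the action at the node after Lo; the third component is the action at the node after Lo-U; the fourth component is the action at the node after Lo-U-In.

1

Row for Lo/U/In/x (columns d, c): (2,6) (2,6).
Every one of Iris's information sets is on the play path for some reply by Juno when Iris follows Lo/U/In/x.
Changing the action at any of them therefore changes at least one column, so only Lo/U/In/x itself gives this row.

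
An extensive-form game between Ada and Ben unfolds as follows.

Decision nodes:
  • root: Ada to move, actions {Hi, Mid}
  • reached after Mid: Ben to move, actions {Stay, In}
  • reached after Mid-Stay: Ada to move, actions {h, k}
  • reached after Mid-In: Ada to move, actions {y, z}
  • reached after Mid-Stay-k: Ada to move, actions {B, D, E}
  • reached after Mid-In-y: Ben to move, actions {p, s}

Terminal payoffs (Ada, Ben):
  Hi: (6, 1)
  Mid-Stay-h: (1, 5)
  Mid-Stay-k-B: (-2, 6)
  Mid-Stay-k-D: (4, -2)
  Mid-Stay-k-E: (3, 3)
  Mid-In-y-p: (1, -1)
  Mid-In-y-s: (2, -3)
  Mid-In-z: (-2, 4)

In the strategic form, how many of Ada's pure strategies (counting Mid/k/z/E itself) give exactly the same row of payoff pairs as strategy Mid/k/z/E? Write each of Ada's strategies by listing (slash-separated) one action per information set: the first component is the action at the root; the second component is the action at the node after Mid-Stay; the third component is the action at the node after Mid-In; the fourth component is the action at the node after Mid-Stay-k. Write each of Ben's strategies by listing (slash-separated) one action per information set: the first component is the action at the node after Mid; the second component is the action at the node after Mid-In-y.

1

Row for Mid/k/z/E (columns Stay/p, Stay/s, In/p, In/s): (3,3) (3,3) (-2,4) (-2,4).
Every one of Ada's information sets is on the play path for some reply by Ben when Ada follows Mid/k/z/E.
Changing the action at any of them therefore changes at least one column, so only Mid/k/z/E itself gives this row.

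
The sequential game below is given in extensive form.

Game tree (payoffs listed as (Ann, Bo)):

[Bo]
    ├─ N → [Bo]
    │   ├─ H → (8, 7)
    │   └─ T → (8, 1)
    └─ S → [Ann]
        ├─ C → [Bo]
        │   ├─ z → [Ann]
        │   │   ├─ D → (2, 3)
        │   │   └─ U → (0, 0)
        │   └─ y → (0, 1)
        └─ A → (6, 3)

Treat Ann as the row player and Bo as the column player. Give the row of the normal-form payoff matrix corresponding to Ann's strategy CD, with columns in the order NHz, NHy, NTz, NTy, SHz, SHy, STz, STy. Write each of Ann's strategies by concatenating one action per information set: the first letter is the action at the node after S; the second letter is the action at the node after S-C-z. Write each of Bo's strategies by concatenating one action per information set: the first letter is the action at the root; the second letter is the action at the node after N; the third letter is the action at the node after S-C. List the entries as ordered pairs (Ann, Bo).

vs NHz: Bo plays N → Bo plays H at [N] → (8, 7)
vs NHy: Bo plays N → Bo plays H at [N] → (8, 7)
vs NTz: Bo plays N → Bo plays T at [N] → (8, 1)
vs NTy: Bo plays N → Bo plays T at [N] → (8, 1)
vs SHz: Bo plays S → Ann plays C at [S] → Bo plays z at [S-C] → Ann plays D at [S-C-z] → (2, 3)
vs SHy: Bo plays S → Ann plays C at [S] → Bo plays y at [S-C] → (0, 1)
vs STz: Bo plays S → Ann plays C at [S] → Bo plays z at [S-C] → Ann plays D at [S-C-z] → (2, 3)
vs STy: Bo plays S → Ann plays C at [S] → Bo plays y at [S-C] → (0, 1)

(8,7) (8,7) (8,1) (8,1) (2,3) (0,1) (2,3) (0,1)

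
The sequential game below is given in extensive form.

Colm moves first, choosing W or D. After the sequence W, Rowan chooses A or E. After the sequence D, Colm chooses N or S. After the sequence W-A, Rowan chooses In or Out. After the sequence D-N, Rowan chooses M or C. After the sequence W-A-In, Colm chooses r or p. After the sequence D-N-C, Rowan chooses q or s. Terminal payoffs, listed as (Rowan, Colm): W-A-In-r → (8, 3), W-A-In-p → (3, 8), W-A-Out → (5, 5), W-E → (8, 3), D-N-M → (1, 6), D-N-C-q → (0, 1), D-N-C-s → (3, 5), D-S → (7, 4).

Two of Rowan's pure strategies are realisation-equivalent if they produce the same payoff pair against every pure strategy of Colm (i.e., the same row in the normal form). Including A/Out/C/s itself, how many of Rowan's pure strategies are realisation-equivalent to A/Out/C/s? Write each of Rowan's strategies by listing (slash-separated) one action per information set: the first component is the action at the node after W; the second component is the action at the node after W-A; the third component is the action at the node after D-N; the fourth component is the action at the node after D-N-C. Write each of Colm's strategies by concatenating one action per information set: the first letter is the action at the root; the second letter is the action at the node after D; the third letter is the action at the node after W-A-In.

Row for A/Out/C/s (columns WNr, WNp, WSr, WSp, DNr, DNp, DSr, DSp): (5,5) (5,5) (5,5) (5,5) (3,5) (3,5) (7,4) (7,4).
Every one of Rowan's information sets is on the play path for some reply by Colm when Rowan follows A/Out/C/s.
Changing the action at any of them therefore changes at least one column, so only A/Out/C/s itself gives this row.

1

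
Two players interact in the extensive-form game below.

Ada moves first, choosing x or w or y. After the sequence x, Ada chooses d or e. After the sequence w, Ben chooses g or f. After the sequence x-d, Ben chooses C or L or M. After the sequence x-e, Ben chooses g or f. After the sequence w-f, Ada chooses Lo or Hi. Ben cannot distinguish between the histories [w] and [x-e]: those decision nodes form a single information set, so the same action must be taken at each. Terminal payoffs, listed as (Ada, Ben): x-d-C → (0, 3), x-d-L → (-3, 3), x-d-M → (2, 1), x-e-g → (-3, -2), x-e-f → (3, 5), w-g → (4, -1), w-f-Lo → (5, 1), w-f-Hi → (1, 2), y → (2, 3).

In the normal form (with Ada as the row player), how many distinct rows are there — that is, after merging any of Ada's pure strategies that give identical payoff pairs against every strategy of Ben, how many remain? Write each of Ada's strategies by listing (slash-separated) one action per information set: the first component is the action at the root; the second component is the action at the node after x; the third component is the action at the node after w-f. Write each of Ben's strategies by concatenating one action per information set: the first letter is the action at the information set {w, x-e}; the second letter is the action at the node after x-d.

5

Ada has 12 pure strategies: x/d/Lo, x/d/Hi, x/e/Lo, x/e/Hi, w/d/Lo, w/d/Hi, w/e/Lo, w/e/Hi, y/d/Lo, y/d/Hi, y/e/Lo, y/e/Hi. Columns: gC, gL, gM, fC, fL, fM.
{x/d/Lo, x/d/Hi} → row (0,3) (-3,3) (2,1) (0,3) (-3,3) (2,1)
{x/e/Lo, x/e/Hi} → row (-3,-2) (-3,-2) (-3,-2) (3,5) (3,5) (3,5)
{w/d/Lo, w/e/Lo} → row (4,-1) (4,-1) (4,-1) (5,1) (5,1) (5,1)
{w/d/Hi, w/e/Hi} → row (4,-1) (4,-1) (4,-1) (1,2) (1,2) (1,2)
{y/d/Lo, y/d/Hi, y/e/Lo, y/e/Hi} → row (2,3) (2,3) (2,3) (2,3) (2,3) (2,3)
That's 5 distinct rows out of 12 strategies.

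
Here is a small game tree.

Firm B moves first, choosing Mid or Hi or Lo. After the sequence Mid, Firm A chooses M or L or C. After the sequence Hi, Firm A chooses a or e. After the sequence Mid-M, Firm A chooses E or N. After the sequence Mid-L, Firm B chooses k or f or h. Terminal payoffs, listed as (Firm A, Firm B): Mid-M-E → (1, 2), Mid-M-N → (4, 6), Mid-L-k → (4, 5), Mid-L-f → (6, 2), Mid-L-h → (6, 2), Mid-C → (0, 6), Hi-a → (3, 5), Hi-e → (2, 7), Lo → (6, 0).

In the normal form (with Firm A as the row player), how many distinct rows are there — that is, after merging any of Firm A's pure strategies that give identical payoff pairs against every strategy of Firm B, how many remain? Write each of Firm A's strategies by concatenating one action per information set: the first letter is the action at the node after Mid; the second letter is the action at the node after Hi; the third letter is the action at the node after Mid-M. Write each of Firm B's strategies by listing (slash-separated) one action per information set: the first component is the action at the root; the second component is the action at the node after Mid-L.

Firm A has 12 pure strategies: MaE, MaN, MeE, MeN, LaE, LaN, LeE, LeN, CaE, CaN, CeE, CeN. Columns: Mid/k, Mid/f, Mid/h, Hi/k, Hi/f, Hi/h, Lo/k, Lo/f, Lo/h.
{MaE} → row (1,2) (1,2) (1,2) (3,5) (3,5) (3,5) (6,0) (6,0) (6,0)
{MaN} → row (4,6) (4,6) (4,6) (3,5) (3,5) (3,5) (6,0) (6,0) (6,0)
{MeE} → row (1,2) (1,2) (1,2) (2,7) (2,7) (2,7) (6,0) (6,0) (6,0)
{MeN} → row (4,6) (4,6) (4,6) (2,7) (2,7) (2,7) (6,0) (6,0) (6,0)
{LaE, LaN} → row (4,5) (6,2) (6,2) (3,5) (3,5) (3,5) (6,0) (6,0) (6,0)
{LeE, LeN} → row (4,5) (6,2) (6,2) (2,7) (2,7) (2,7) (6,0) (6,0) (6,0)
{CaE, CaN} → row (0,6) (0,6) (0,6) (3,5) (3,5) (3,5) (6,0) (6,0) (6,0)
{CeE, CeN} → row (0,6) (0,6) (0,6) (2,7) (2,7) (2,7) (6,0) (6,0) (6,0)
That's 8 distinct rows out of 12 strategies.

8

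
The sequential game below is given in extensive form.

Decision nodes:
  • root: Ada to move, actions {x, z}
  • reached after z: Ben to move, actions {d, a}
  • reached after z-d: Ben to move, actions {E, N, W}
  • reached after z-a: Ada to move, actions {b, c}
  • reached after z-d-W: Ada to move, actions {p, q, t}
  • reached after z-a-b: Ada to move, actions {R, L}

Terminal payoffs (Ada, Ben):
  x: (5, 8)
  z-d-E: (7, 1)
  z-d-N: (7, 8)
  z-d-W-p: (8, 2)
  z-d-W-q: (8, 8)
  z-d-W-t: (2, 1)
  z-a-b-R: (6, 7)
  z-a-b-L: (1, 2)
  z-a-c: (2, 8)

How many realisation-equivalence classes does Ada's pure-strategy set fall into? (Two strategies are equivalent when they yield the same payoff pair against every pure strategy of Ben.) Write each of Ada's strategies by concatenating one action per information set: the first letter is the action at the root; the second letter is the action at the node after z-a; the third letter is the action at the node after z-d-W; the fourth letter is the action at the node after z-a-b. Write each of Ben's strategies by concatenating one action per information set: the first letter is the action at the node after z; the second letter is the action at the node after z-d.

10

Ada has 24 pure strategies: xbpR, xbpL, xbqR, xbqL, xbtR, xbtL, xcpR, xcpL, xcqR, xcqL, xctR, xctL, zbpR, zbpL, zbqR, zbqL, zbtR, zbtL, zcpR, zcpL, zcqR, zcqL, zctR, zctL. Columns: dE, dN, dW, aE, aN, aW.
{xbpR, xbpL, xbqR, xbqL, xbtR, xbtL, xcpR, xcpL, xcqR, xcqL, xctR, xctL} → row (5,8) (5,8) (5,8) (5,8) (5,8) (5,8)
{zbpR} → row (7,1) (7,8) (8,2) (6,7) (6,7) (6,7)
{zbpL} → row (7,1) (7,8) (8,2) (1,2) (1,2) (1,2)
{zbqR} → row (7,1) (7,8) (8,8) (6,7) (6,7) (6,7)
{zbqL} → row (7,1) (7,8) (8,8) (1,2) (1,2) (1,2)
{zbtR} → row (7,1) (7,8) (2,1) (6,7) (6,7) (6,7)
{zbtL} → row (7,1) (7,8) (2,1) (1,2) (1,2) (1,2)
{zcpR, zcpL} → row (7,1) (7,8) (8,2) (2,8) (2,8) (2,8)
{zcqR, zcqL} → row (7,1) (7,8) (8,8) (2,8) (2,8) (2,8)
{zctR, zctL} → row (7,1) (7,8) (2,1) (2,8) (2,8) (2,8)
That's 10 distinct rows out of 24 strategies.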